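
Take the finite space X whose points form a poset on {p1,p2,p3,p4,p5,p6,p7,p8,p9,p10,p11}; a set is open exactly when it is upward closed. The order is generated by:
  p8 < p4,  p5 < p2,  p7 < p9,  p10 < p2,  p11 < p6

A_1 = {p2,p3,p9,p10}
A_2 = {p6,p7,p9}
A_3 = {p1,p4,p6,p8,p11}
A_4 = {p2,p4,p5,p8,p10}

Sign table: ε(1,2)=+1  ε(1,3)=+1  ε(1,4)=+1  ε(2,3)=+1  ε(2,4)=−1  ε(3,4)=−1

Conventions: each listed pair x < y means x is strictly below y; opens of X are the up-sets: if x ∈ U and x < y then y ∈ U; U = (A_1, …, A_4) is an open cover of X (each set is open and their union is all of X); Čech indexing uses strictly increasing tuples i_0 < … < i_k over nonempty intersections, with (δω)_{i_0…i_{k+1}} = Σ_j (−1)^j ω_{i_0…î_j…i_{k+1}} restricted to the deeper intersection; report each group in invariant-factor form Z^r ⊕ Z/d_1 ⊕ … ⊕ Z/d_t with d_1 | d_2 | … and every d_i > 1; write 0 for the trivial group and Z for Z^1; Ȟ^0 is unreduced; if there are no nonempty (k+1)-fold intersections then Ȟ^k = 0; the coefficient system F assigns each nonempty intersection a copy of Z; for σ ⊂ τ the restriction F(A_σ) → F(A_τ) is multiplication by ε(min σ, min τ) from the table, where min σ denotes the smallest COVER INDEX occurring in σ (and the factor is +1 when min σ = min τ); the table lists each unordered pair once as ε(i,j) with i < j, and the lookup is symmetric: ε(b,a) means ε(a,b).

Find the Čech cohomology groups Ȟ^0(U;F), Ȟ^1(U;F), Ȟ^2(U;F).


cover nerve:
  A12={p9} A14={p2,p10} A23={p6} A34={p4,p8}
C dims 4,4; δ0: rk 4, SNF 1^3·2
Ȟ^0: (4−4)−0=0 ⇒ 0
Ȟ^1: (4−0)−4=0 plus torsion [2] ⇒ Z/2
Ȟ^2: (0−0)−0=0 ⇒ 0

Ȟ^0 = 0,  Ȟ^1 = Z/2,  Ȟ^2 = 0


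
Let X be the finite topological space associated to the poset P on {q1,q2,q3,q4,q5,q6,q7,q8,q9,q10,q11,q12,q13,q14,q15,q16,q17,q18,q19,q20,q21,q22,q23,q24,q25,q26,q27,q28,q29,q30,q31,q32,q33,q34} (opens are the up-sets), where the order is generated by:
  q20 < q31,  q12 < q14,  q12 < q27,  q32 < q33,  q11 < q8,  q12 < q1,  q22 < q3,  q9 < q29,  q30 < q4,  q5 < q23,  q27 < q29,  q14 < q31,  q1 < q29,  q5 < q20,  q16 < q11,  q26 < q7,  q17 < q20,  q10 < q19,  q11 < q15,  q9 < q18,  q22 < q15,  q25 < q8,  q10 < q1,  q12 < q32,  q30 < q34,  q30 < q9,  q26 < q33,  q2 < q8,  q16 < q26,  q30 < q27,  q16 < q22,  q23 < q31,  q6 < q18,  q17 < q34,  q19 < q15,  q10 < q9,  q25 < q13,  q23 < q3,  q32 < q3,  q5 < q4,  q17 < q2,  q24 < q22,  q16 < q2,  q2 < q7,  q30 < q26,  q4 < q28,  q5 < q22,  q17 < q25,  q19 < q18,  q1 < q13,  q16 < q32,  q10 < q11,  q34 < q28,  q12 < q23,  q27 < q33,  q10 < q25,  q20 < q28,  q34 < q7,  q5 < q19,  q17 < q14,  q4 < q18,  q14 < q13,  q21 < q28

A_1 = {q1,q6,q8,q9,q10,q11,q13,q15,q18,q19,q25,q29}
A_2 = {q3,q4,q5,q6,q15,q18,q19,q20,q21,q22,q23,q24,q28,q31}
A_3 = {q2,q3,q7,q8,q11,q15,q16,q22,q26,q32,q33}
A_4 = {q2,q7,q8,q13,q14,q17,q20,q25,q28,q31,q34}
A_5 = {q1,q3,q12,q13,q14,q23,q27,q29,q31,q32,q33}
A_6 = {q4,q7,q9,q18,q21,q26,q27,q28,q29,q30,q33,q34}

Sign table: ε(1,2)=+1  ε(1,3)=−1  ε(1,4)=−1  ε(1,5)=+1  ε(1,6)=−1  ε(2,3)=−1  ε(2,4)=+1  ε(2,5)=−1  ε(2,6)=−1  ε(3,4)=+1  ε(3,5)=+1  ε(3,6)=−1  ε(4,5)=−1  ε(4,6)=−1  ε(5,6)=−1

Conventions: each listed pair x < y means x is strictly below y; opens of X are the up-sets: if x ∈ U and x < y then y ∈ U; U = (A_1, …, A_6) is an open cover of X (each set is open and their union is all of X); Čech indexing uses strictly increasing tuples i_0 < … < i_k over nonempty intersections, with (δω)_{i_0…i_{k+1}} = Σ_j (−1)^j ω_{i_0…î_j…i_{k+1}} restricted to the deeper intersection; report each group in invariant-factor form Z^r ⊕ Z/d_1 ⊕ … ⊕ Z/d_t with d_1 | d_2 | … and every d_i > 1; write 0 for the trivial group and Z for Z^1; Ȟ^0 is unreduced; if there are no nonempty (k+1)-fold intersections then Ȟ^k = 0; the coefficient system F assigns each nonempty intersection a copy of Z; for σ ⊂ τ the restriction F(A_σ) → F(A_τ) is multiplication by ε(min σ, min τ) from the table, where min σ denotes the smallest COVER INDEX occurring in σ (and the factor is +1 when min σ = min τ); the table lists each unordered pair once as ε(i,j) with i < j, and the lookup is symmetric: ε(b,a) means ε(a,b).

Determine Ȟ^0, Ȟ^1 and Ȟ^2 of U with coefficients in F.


Ȟ^0 = 0; Ȟ^1 = Z/2; Ȟ^2 = Z

nerve simplices:
  A12={q6,q15,q18,q19} A13={q8,q11,q15} A14={q8,q13,q25} A15={q1,q13,q29} A16={q9,q18,q29} A23={q3,q15,q22} A24={q20,q28,q31} A25={q3,q23,q31} A26={q4,q18,q21,q28} A34={q2,q7,q8} A35={q3,q32,q33} A36={q7,q26,q33} A45={q13,q14,q31} A46={q7,q28,q34} A56={q27,q29,q33}
  A123={q15} A126={q18} A134={q8} A145={q13} A156={q29} A235={q3} A245={q31} A246={q28} A346={q7} A356={q33}
C dims 6,15,10; δ0: rk 6, SNF 1^5·2; δ1: rk 9, SNF 1^9
degree 0: 6−6−0 = 0 → Ȟ^0 ≅ 0
degree 1: 15−9−6 = 0 plus torsion [2] → Ȟ^1 ≅ Z/2
degree 2: 10−0−9 = 1 → Ȟ^2 ≅ Z


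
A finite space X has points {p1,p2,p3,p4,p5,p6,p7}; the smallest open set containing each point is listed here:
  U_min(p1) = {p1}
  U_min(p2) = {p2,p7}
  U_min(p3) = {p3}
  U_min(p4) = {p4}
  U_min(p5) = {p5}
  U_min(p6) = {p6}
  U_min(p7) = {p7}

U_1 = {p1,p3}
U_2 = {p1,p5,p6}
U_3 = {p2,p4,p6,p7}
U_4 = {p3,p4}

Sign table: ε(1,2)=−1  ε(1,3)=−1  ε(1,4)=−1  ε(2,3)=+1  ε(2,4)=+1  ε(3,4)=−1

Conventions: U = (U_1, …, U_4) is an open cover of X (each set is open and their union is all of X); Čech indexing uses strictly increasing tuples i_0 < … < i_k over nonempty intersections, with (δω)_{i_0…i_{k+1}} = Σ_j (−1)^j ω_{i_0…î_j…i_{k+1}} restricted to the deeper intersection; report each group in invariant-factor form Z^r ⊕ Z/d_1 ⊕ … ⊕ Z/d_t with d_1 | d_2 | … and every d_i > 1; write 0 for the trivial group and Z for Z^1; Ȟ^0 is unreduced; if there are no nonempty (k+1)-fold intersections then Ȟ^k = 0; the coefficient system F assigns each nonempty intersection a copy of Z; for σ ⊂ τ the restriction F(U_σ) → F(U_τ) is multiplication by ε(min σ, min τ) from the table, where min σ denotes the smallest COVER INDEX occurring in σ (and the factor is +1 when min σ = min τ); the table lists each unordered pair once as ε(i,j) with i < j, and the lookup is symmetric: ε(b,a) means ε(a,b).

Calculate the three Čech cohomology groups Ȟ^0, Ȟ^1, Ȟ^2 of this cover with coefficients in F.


Ȟ^0 = 0; Ȟ^1 = Z/2; Ȟ^2 = 0

nonempty overlaps:
  U12={p1} U14={p3} U23={p6} U34={p4}
C dims 4,4; δ0: rk 4, SNF 1^3·2
degree 0: 4−4−0 = 0 → Ȟ^0 ≅ 0
degree 1: 4−0−4 = 0 plus torsion [2] → Ȟ^1 ≅ Z/2
degree 2: 0−0−0 = 0 → Ȟ^2 ≅ 0


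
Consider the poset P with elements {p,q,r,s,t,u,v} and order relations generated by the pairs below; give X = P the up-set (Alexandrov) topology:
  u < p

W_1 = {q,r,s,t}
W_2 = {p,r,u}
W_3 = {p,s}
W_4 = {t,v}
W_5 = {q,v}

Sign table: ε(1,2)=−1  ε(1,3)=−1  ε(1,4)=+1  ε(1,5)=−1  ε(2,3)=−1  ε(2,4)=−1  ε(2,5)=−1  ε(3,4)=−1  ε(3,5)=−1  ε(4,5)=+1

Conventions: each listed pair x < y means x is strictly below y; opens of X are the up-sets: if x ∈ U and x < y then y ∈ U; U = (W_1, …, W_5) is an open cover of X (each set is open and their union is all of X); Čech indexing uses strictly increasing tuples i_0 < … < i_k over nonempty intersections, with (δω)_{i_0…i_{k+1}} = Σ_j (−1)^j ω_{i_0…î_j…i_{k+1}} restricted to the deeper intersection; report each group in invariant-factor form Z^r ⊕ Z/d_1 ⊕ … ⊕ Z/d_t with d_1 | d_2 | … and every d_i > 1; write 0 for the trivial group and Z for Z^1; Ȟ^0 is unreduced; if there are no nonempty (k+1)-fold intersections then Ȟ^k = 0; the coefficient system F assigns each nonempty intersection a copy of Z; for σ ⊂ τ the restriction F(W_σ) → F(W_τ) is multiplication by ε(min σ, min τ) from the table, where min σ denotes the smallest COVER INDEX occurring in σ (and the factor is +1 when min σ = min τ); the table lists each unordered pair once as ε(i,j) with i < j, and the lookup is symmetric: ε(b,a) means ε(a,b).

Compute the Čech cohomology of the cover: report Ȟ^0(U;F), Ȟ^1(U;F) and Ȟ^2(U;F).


nerve simplices:
  W12={r} W13={s} W14={t} W15={q} W23={p} W45={v}
C dims 5,6; δ0: rk 5, SNF 1^4·2
degree 0: 5−5−0 = 0 → Ȟ^0 ≅ 0
degree 1: 6−0−5 = 1 plus torsion [2] → Ȟ^1 ≅ Z ⊕ Z/2
degree 2: 0−0−0 = 0 → Ȟ^2 ≅ 0

Ȟ^0 ≅ 0, Ȟ^1 ≅ Z ⊕ Z/2, Ȟ^2 ≅ 0


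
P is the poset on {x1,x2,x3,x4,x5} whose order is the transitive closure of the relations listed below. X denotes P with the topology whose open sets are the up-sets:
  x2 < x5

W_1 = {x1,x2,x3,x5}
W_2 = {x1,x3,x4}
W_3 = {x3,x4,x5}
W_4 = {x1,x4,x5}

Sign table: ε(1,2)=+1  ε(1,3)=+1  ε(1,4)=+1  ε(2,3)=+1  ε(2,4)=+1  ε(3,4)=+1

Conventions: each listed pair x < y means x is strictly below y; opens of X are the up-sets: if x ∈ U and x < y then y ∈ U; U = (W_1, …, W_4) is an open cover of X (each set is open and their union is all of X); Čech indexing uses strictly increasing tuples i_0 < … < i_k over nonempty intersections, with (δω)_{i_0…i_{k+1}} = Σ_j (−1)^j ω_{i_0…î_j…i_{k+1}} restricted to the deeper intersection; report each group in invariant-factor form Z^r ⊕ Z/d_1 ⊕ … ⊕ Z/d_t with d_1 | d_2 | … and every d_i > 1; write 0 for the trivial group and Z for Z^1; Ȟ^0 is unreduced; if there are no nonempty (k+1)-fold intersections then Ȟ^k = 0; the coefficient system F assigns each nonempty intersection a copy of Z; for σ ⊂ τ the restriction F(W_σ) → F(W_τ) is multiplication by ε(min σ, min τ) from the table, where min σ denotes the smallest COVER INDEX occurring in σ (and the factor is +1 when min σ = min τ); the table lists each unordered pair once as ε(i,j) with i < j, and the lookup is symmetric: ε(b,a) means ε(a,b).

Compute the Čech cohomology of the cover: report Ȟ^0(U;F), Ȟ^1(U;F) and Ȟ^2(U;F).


nonempty overlaps:
  W12={x1,x3} W13={x3,x5} W14={x1,x5} W23={x3,x4} W24={x1,x4} W34={x4,x5}
  W123={x3} W124={x1} W134={x5} W234={x4}
C dims 4,6,4; δ0: rk 3, SNF 1^3; δ1: rk 3, SNF 1^3
degree 0: 4−3−0 = 1 → Ȟ^0 ≅ Z
degree 1: 6−3−3 = 0 → Ȟ^1 ≅ 0
degree 2: 4−0−3 = 1 → Ȟ^2 ≅ Z

Ȟ^0 ≅ Z; Ȟ^1 ≅ 0; Ȟ^2 ≅ Z


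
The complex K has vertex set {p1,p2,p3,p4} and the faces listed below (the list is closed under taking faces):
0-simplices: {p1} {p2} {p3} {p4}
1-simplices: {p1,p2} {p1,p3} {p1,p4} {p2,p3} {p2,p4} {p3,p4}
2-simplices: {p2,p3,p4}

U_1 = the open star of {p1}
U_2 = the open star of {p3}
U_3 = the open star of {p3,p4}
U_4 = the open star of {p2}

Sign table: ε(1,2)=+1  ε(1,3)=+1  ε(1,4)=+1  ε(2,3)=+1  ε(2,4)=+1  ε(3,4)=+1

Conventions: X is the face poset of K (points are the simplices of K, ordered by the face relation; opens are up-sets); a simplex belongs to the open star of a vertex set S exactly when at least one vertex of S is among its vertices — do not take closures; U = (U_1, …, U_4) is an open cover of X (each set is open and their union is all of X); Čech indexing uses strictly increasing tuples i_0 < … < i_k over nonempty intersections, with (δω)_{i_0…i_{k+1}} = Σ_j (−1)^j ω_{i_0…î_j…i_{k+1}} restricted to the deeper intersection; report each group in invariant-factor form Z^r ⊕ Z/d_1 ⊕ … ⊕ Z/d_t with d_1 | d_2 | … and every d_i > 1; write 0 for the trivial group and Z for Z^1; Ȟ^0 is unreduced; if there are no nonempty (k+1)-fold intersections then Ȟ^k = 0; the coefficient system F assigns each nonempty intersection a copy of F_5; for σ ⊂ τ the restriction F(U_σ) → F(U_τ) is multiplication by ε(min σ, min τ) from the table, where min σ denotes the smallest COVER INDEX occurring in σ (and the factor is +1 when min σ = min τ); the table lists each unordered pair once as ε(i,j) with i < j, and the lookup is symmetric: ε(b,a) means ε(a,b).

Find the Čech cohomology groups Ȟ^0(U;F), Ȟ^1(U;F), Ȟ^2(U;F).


Ȟ^0 = Z/5; Ȟ^1 = Z/5; Ȟ^2 = 0

nerve simplices:
  U1={{p1},{p1,p2},{p1,p3},{p1,p4}} U2={{p3},{p1,p3},{p2,p3},{p3,p4},{p2,p3,p4}} U3={{p3},{p4},{p1,p3},{p1,p4},{p2,p3},{p2,p4},{p3,p4},{p2,p3,p4}} U4={{p2},{p1,p2},{p2,p3},{p2,p4},{p2,p3,p4}}
  U12={{p1,p3}} U13={{p1,p3},{p1,p4}} U14={{p1,p2}} U23={{p3},{p1,p3},{p2,p3},{p3,p4},{p2,p3,p4}} U24={{p2,p3},{p2,p3,p4}} U34={{p2,p3},{p2,p4},{p2,p3,p4}}
  U123={{p1,p3}} U234={{p2,p3},{p2,p3,p4}}
C dims 4,6,2; δ0: rk_F5 3; δ1: rk_F5 2
degree 0: 4−3−0 = 1 → Ȟ^0 ≅ Z/5
degree 1: 6−2−3 = 1 → Ȟ^1 ≅ Z/5
degree 2: 2−0−2 = 0 → Ȟ^2 ≅ 0


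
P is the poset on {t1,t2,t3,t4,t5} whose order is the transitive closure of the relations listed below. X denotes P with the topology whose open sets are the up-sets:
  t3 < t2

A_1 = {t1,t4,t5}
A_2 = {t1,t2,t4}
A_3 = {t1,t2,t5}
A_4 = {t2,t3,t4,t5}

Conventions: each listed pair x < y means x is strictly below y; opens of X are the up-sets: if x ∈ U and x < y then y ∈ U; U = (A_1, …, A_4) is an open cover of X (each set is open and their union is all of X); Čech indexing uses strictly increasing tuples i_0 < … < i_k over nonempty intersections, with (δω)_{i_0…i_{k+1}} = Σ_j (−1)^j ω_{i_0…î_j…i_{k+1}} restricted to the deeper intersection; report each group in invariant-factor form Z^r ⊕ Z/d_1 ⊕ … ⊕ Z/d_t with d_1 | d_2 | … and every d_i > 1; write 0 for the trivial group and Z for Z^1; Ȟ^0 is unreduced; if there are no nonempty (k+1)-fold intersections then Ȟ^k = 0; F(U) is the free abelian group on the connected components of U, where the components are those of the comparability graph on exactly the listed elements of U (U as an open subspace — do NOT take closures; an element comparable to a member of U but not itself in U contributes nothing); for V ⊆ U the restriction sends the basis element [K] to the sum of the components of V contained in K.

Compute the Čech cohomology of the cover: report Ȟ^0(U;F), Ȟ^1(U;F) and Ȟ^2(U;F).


nonempty overlaps:
  A12={t1,t4} A13={t1,t5} A14={t4,t5} A23={t1,t2} A24={t2,t4} A34={t2,t5}
  A123={t1} A124={t4} A134={t5} A234={t2}
components per intersection:
  A1: {t1} {t4} {t5}
  A2: {t1} {t2} {t4}
  A3: {t1} {t2} {t5}
  A4: {t2,t3} {t4} {t5}
  A12: {t1} {t4}
  A13: {t1} {t5}
  A14: {t4} {t5}
  A23: {t1} {t2}
  A24: {t2} {t4}
  A34: {t2} {t5}
  A123: {t1}
  A124: {t4}
  A134: {t5}
  A234: {t2}
C dims 12,12,4; δ0: rk 8, SNF 1^8; δ1: rk 4, SNF 1^4
degree 0: 12−8−0 = 4 → Ȟ^0 ≅ Z^4
degree 1: 12−4−8 = 0 → Ȟ^1 ≅ 0
degree 2: 4−0−4 = 0 → Ȟ^2 ≅ 0

Ȟ^0(U;F) ≅ Z^4; Ȟ^1(U;F) ≅ 0; Ȟ^2(U;F) ≅ 0


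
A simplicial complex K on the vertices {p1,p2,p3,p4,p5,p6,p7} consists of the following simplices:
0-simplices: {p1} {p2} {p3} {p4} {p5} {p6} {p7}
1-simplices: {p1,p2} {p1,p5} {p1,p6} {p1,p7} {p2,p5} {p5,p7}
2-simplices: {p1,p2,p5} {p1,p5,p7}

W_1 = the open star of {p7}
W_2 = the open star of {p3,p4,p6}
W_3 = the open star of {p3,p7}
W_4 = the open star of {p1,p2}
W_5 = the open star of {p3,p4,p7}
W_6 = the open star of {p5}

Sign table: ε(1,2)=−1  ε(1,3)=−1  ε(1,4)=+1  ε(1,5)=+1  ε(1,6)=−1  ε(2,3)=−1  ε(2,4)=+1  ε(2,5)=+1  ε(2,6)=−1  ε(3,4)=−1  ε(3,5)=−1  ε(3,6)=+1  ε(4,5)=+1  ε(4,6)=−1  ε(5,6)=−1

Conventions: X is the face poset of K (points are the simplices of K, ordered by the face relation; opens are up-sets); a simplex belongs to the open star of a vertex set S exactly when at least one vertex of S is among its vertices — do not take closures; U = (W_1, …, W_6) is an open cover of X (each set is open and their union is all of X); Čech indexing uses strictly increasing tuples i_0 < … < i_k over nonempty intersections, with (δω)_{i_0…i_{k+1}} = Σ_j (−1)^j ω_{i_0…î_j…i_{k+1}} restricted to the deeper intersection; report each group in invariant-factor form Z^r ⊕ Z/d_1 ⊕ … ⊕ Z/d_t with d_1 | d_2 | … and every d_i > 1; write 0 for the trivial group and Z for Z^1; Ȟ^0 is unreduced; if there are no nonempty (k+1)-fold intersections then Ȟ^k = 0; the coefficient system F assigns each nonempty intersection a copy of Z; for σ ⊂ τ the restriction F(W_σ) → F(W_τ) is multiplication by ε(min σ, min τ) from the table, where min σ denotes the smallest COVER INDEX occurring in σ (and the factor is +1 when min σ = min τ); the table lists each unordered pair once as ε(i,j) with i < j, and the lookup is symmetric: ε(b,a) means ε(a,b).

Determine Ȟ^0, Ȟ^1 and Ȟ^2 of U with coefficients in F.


Ȟ^0(U;F) ≅ Z,  Ȟ^1(U;F) ≅ Z,  Ȟ^2(U;F) ≅ 0

nerve of the cover:
  W1={{p7},{p1,p7},{p5,p7},{p1,p5,p7}} W2={{p3},{p4},{p6},{p1,p6}} W3={{p3},{p7},{p1,p7},{p5,p7},{p1,p5,p7}} W4={{p1},{p2},{p1,p2},{p1,p5},{p1,p6},{p1,p7},{p2,p5},{p1,p2,p5},{p1,p5,p7}} W5={{p3},{p4},{p7},{p1,p7},{p5,p7},{p1,p5,p7}} W6={{p5},{p1,p5},{p2,p5},{p5,p7},{p1,p2,p5},{p1,p5,p7}}
  W13={{p7},{p1,p7},{p5,p7},{p1,p5,p7}} W14={{p1,p7},{p1,p5,p7}} W15={{p7},{p1,p7},{p5,p7},{p1,p5,p7}} W16={{p5,p7},{p1,p5,p7}} W23={{p3}} W24={{p1,p6}} W25={{p3},{p4}} W34={{p1,p7},{p1,p5,p7}} W35={{p3},{p7},{p1,p7},{p5,p7},{p1,p5,p7}} W36={{p5,p7},{p1,p5,p7}} W45={{p1,p7},{p1,p5,p7}} W46={{p1,p5},{p2,p5},{p1,p2,p5},{p1,p5,p7}} W56={{p5,p7},{p1,p5,p7}}
  W134={{p1,p7},{p1,p5,p7}} W135={{p7},{p1,p7},{p5,p7},{p1,p5,p7}} W136={{p5,p7},{p1,p5,p7}} W145={{p1,p7},{p1,p5,p7}} W146={{p1,p5,p7}} W156={{p5,p7},{p1,p5,p7}} W235={{p3}} W345={{p1,p7},{p1,p5,p7}} W346={{p1,p5,p7}} W356={{p5,p7},{p1,p5,p7}} W456={{p1,p5,p7}}
  W1345={{p1,p7},{p1,p5,p7}} W1346={{p1,p5,p7}} W1356={{p5,p7},{p1,p5,p7}} W1456={{p1,p5,p7}} W3456={{p1,p5,p7}}
  W13456={{p1,p5,p7}}
C dims 6,13,11,5; δ0: rk 5, SNF 1^5; δ1: rk 7, SNF 1^7; δ2: rk 4, SNF 1^4
Ȟ^0 = (6 − 5) − 0 = 1, so Ȟ^0 ≅ Z
Ȟ^1 = (13 − 7) − 5 = 1, so Ȟ^1 ≅ Z
Ȟ^2 = (11 − 4) − 7 = 0, so Ȟ^2 ≅ 0


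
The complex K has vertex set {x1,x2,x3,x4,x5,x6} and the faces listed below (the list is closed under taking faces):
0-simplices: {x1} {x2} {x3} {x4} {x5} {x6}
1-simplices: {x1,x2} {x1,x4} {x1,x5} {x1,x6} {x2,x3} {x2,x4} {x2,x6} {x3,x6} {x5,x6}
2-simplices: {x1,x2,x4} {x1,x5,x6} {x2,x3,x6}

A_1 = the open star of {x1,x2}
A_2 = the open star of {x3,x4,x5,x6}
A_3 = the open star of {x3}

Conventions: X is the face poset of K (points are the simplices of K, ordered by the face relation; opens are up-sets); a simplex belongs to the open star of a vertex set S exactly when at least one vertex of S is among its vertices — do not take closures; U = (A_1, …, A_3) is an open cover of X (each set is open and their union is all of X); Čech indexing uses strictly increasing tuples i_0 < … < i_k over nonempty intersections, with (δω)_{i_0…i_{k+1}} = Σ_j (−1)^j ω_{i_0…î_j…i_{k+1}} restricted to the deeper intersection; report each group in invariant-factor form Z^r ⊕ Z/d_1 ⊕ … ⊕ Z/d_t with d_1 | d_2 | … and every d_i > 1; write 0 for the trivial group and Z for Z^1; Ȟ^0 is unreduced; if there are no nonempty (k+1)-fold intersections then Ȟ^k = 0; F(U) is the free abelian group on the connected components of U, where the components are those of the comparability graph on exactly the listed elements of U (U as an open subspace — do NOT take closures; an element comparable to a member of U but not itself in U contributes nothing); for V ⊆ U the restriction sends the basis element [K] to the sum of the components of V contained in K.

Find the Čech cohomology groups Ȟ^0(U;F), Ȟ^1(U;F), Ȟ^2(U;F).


Ȟ^0 = Z, Ȟ^1 = Z, Ȟ^2 = 0

nerve of the cover:
  A1={{x1},{x2},{x1,x2},{x1,x4},{x1,x5},{x1,x6},{x2,x3},{x2,x4},{x2,x6},{x1,x2,x4},{x1,x5,x6},{x2,x3,x6}} A2={{x3},{x4},{x5},{x6},{x1,x4},{x1,x5},{x1,x6},{x2,x3},{x2,x4},{x2,x6},{x3,x6},{x5,x6},{x1,x2,x4},{x1,x5,x6},{x2,x3,x6}} A3={{x3},{x2,x3},{x3,x6},{x2,x3,x6}}
  A12={{x1,x4},{x1,x5},{x1,x6},{x2,x3},{x2,x4},{x2,x6},{x1,x2,x4},{x1,x5,x6},{x2,x3,x6}} A13={{x2,x3},{x2,x3,x6}} A23={{x3},{x2,x3},{x3,x6},{x2,x3,x6}}
  A123={{x2,x3},{x2,x3,x6}}
components per intersection:
  A1: {{x1},{x2},{x1,x2},{x1,x4},{x1,x5},{x1,x6},{x2,x3},{x2,x4},{x2,x6},{x1,x2,x4},{x1,x5,x6},{x2,x3,x6}}
  A2: {{x3},{x5},{x6},{x1,x5},{x1,x6},{x2,x3},{x2,x6},{x3,x6},{x5,x6},{x1,x5,x6},{x2,x3,x6}} {{x4},{x1,x4},{x2,x4},{x1,x2,x4}}
  A3: {{x3},{x2,x3},{x3,x6},{x2,x3,x6}}
  A12: {{x1,x4},{x2,x4},{x1,x2,x4}} {{x1,x5},{x1,x6},{x1,x5,x6}} {{x2,x3},{x2,x6},{x2,x3,x6}}
  A13: {{x2,x3},{x2,x3,x6}}
  A23: {{x3},{x2,x3},{x3,x6},{x2,x3,x6}}
  A123: {{x2,x3},{x2,x3,x6}}
C dims 4,5,1; δ0: rk 3, SNF 1^3; δ1: rk 1, SNF 1^1
Ȟ^0 = (4 − 3) − 0 = 1, so Ȟ^0 ≅ Z
Ȟ^1 = (5 − 1) − 3 = 1, so Ȟ^1 ≅ Z
Ȟ^2 = (1 − 0) − 1 = 0, so Ȟ^2 ≅ 0


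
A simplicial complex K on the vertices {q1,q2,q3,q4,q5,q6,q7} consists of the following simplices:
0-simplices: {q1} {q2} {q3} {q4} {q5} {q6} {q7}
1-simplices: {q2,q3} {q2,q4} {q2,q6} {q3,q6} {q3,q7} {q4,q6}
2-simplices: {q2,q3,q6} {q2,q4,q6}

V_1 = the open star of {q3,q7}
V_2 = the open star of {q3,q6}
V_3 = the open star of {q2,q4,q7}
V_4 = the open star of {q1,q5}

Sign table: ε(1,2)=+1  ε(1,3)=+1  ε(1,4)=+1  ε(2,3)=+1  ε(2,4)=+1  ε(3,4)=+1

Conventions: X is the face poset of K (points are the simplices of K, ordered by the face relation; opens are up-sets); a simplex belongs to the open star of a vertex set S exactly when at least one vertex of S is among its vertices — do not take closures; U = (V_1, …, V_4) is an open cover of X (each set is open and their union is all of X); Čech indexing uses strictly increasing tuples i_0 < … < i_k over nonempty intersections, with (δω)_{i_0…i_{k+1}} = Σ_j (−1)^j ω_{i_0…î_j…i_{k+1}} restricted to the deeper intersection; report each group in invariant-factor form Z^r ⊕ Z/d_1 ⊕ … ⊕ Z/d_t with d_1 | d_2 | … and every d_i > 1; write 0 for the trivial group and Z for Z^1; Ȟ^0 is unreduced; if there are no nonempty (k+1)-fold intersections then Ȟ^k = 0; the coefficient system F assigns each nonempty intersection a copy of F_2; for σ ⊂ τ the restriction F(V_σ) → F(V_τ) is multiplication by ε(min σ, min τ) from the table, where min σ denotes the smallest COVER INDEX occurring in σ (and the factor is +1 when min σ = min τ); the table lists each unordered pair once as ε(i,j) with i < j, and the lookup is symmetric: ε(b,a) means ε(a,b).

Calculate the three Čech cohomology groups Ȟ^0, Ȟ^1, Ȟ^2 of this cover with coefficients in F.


nonempty intersections:
  V1={{q3},{q7},{q2,q3},{q3,q6},{q3,q7},{q2,q3,q6}} V2={{q3},{q6},{q2,q3},{q2,q6},{q3,q6},{q3,q7},{q4,q6},{q2,q3,q6},{q2,q4,q6}} V3={{q2},{q4},{q7},{q2,q3},{q2,q4},{q2,q6},{q3,q7},{q4,q6},{q2,q3,q6},{q2,q4,q6}} V4={{q1},{q5}}
  V12={{q3},{q2,q3},{q3,q6},{q3,q7},{q2,q3,q6}} V13={{q7},{q2,q3},{q3,q7},{q2,q3,q6}} V23={{q2,q3},{q2,q6},{q3,q7},{q4,q6},{q2,q3,q6},{q2,q4,q6}}
  V123={{q2,q3},{q3,q7},{q2,q3,q6}}
C dims 4,3,1; δ0: rk_F2 2; δ1: rk_F2 1
Ȟ^0: (4−2)−0=2 ⇒ Z/2 ⊕ Z/2
Ȟ^1: (3−1)−2=0 ⇒ 0
Ȟ^2: (1−0)−1=0 ⇒ 0

Ȟ^0 ≅ Z/2 ⊕ Z/2,  Ȟ^1 ≅ 0,  Ȟ^2 ≅ 0


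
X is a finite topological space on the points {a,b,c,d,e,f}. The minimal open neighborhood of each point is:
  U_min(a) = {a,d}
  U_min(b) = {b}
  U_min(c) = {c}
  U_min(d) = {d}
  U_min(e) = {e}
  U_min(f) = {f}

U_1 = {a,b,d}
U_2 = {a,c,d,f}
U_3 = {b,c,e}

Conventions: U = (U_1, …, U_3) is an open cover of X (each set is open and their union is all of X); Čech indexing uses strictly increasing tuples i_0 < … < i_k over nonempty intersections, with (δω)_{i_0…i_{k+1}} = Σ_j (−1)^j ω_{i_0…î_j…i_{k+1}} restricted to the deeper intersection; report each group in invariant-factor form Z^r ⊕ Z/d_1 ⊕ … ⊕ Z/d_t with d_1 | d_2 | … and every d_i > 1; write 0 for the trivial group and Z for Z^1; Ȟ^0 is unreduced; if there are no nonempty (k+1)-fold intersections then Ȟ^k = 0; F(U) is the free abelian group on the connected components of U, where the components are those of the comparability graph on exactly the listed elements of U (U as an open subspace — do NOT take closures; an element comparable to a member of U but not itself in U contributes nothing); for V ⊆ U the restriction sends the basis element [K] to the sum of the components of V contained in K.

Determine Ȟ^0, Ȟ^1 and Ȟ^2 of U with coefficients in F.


nerve simplices:
  U12={a,d} U13={b} U23={c}
components per intersection:
  U1: {a,d} {b}
  U2: {a,d} {c} {f}
  U3: {b} {c} {e}
  U12: {a,d}
  U13: {b}
  U23: {c}
C dims 8,3; δ0: rk 3, SNF 1^3
degree 0: 8−3−0 = 5 → Ȟ^0 ≅ Z^5
degree 1: 3−0−3 = 0 → Ȟ^1 ≅ 0
degree 2: 0−0−0 = 0 → Ȟ^2 ≅ 0

Ȟ^0 ≅ Z^5, Ȟ^1 ≅ 0 and Ȟ^2 ≅ 0


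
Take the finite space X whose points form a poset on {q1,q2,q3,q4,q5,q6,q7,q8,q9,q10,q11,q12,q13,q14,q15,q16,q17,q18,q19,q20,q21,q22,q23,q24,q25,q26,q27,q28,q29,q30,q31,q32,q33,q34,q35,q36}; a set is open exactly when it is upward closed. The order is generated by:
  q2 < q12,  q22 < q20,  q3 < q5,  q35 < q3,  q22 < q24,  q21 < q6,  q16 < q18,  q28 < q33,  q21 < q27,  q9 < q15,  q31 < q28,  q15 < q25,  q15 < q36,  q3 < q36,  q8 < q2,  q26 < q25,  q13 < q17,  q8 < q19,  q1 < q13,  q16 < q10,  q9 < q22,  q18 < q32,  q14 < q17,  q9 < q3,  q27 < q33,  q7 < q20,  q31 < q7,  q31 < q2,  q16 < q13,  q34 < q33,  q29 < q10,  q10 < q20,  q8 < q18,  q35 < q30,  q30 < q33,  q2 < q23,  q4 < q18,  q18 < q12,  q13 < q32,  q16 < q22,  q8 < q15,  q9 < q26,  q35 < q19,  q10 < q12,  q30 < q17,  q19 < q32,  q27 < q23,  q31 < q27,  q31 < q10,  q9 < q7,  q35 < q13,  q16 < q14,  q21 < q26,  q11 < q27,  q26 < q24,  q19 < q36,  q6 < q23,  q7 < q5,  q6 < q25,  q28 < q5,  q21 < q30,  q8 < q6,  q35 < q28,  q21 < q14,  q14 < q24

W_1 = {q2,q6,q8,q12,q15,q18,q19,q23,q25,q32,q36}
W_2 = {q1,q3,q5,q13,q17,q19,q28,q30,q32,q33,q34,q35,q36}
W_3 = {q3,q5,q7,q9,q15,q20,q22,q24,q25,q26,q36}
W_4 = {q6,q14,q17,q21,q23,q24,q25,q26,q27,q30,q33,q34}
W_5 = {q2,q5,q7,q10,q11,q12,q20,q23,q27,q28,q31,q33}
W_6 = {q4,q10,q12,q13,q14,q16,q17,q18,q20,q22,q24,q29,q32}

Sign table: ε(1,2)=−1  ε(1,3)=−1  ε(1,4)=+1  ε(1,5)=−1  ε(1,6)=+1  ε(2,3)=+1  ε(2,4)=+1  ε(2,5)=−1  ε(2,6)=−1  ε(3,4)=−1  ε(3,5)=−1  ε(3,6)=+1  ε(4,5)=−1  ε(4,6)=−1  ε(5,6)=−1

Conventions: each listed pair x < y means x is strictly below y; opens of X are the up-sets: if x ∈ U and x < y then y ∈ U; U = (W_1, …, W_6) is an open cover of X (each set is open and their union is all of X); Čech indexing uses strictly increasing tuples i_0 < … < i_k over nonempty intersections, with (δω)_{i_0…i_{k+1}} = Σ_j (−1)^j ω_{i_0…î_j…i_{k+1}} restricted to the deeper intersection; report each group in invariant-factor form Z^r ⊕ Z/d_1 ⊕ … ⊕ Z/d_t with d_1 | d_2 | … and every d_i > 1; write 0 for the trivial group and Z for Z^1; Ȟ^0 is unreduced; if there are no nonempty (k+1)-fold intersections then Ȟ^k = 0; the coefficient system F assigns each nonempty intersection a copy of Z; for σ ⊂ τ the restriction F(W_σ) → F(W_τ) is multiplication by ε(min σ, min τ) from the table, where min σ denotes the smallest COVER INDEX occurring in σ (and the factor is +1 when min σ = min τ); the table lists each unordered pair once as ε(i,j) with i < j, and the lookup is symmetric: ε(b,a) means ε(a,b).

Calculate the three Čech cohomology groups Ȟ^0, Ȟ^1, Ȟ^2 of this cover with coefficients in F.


Ȟ^0 ≅ 0; Ȟ^1 ≅ Z/2; Ȟ^2 ≅ Z

nonempty overlaps:
  W12={q19,q32,q36} W13={q15,q25,q36} W14={q6,q23,q25} W15={q2,q12,q23} W16={q12,q18,q32} W23={q3,q5,q36} W24={q17,q30,q33,q34} W25={q5,q28,q33} W26={q13,q17,q32} W34={q24,q25,q26} W35={q5,q7,q20} W36={q20,q22,q24} W45={q23,q27,q33} W46={q14,q17,q24} W56={q10,q12,q20}
  W123={q36} W126={q32} W134={q25} W145={q23} W156={q12} W235={q5} W245={q33} W246={q17} W346={q24} W356={q20}
C dims 6,15,10; δ0: rk 6, SNF 1^5·2; δ1: rk 9, SNF 1^9
degree 0: 6−6−0 = 0 → Ȟ^0 ≅ 0
degree 1: 15−9−6 = 0 plus torsion [2] → Ȟ^1 ≅ Z/2
degree 2: 10−0−9 = 1 → Ȟ^2 ≅ Z


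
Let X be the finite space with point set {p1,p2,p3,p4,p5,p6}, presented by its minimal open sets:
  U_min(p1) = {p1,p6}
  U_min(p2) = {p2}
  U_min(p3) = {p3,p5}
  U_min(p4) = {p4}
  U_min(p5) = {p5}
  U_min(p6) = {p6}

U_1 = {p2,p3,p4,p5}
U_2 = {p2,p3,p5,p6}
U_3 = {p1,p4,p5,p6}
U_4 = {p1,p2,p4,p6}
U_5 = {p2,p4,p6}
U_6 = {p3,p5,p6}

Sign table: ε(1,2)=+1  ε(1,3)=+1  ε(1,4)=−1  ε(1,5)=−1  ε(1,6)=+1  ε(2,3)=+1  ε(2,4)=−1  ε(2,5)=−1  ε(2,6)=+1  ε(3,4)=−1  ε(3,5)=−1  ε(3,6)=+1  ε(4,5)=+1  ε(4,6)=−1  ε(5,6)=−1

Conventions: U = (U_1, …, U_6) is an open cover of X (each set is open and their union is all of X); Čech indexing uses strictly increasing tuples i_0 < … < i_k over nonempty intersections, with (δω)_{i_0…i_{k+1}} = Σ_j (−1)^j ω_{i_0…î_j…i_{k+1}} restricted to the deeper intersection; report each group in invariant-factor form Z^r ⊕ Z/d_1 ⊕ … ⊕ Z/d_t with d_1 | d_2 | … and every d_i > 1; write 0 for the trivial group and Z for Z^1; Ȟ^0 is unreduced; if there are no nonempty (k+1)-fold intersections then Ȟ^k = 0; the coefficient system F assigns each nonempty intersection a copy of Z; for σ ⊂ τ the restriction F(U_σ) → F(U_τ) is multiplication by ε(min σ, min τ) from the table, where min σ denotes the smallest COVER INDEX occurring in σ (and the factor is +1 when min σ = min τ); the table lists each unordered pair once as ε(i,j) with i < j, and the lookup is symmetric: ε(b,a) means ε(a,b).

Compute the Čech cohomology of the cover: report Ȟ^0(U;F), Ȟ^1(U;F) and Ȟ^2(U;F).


nerve simplices:
  U12={p2,p3,p5} U13={p4,p5} U14={p2,p4} U15={p2,p4} U16={p3,p5} U23={p5,p6} U24={p2,p6} U25={p2,p6} U26={p3,p5,p6} U34={p1,p4,p6} U35={p4,p6} U36={p5,p6} U45={p2,p4,p6} U46={p6} U56={p6}
  U123={p5} U124={p2} U125={p2} U126={p3,p5} U134={p4} U135={p4} U136={p5} U145={p2,p4} U234={p6} U235={p6} U236={p5,p6} U245={p2,p6} U246={p6} U256={p6} U345={p4,p6} U346={p6} U356={p6} U456={p6}
  U1236={p5} U1245={p2} U1345={p4} U2345={p6} U2346={p6} U2356={p6} U2456={p6} U3456={p6}
  U23456={p6}
C dims 6,15,18,8; δ0: rk 5, SNF 1^5; δ1: rk 10, SNF 1^10; δ2: rk 7, SNF 1^7
degree 0: 6−5−0 = 1 → Ȟ^0 ≅ Z
degree 1: 15−10−5 = 0 → Ȟ^1 ≅ 0
degree 2: 18−7−10 = 1 → Ȟ^2 ≅ Z

Ȟ^0 = Z, Ȟ^1 = 0, Ȟ^2 = Z


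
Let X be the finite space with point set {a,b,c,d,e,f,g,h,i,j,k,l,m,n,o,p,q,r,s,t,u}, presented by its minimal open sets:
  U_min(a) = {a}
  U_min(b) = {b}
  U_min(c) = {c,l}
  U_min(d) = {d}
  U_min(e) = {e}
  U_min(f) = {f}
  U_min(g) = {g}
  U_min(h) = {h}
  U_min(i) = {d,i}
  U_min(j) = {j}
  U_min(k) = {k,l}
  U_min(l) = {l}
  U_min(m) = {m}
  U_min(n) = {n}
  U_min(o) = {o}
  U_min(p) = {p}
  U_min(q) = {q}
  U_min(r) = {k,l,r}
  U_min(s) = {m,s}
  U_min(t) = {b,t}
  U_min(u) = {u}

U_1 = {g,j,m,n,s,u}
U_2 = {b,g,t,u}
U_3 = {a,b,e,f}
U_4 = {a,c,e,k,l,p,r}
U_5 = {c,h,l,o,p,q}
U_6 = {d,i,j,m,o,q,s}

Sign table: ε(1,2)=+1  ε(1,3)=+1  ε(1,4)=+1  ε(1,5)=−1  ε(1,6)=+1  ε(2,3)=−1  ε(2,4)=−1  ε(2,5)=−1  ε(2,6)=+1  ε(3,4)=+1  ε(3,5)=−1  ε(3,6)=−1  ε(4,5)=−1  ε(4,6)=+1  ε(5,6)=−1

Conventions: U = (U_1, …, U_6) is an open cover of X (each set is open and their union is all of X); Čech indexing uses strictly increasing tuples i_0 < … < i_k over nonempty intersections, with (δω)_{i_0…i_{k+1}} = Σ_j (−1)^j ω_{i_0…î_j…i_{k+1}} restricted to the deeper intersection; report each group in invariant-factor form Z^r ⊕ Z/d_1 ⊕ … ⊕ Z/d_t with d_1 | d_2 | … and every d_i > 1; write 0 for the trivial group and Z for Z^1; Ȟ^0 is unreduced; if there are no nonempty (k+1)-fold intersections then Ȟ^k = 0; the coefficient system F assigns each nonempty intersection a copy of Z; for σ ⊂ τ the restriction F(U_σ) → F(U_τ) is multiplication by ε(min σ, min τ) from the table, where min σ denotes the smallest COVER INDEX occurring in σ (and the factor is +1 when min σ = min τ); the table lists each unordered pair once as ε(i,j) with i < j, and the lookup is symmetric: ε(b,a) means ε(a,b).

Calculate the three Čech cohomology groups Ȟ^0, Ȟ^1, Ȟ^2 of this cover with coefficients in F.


nerve simplices:
  U12={g,u} U16={j,m,s} U23={b} U34={a,e} U45={c,l,p} U56={o,q}
C dims 6,6; δ0: rk 6, SNF 1^5·2
degree 0: 6−6−0 = 0 → Ȟ^0 ≅ 0
degree 1: 6−0−6 = 0 plus torsion [2] → Ȟ^1 ≅ Z/2
degree 2: 0−0−0 = 0 → Ȟ^2 ≅ 0

Ȟ^0 = 0; Ȟ^1 = Z/2; Ȟ^2 = 0


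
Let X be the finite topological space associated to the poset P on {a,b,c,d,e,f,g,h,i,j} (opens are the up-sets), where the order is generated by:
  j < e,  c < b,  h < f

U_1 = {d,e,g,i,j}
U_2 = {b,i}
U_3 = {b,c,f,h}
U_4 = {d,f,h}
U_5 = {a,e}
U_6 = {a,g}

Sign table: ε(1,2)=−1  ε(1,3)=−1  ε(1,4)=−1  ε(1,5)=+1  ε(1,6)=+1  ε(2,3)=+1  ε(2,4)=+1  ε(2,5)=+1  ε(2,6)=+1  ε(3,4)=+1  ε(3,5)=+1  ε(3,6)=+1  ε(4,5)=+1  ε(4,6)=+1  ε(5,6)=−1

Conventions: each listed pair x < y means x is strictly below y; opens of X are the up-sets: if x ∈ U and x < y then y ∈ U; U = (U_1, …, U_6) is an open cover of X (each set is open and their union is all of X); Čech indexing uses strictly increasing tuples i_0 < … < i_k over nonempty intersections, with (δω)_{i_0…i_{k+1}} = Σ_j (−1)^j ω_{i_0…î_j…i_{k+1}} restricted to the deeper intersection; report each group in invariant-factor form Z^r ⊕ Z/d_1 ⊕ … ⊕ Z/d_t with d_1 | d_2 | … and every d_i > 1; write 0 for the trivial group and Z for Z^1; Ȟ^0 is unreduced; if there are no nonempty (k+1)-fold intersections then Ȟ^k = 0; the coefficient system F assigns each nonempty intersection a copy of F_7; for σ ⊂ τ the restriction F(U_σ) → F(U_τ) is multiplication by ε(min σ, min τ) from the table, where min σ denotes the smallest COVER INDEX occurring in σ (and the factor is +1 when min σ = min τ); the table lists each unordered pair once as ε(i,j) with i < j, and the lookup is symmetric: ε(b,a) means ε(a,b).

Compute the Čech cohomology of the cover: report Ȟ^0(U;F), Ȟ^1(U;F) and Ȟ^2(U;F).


Ȟ^0(U;F) ≅ 0, Ȟ^1(U;F) ≅ Z/7 and Ȟ^2(U;F) ≅ 0

intersection data:
  U12={i} U14={d} U15={e} U16={g} U23={b} U34={f,h} U56={a}
C dims 6,7; δ0: rk_F7 6
Ȟ^0 = (6 − 6) − 0 = 0, so Ȟ^0 ≅ 0
Ȟ^1 = (7 − 0) − 6 = 1, so Ȟ^1 ≅ Z/7
Ȟ^2 = (0 − 0) − 0 = 0, so Ȟ^2 ≅ 0


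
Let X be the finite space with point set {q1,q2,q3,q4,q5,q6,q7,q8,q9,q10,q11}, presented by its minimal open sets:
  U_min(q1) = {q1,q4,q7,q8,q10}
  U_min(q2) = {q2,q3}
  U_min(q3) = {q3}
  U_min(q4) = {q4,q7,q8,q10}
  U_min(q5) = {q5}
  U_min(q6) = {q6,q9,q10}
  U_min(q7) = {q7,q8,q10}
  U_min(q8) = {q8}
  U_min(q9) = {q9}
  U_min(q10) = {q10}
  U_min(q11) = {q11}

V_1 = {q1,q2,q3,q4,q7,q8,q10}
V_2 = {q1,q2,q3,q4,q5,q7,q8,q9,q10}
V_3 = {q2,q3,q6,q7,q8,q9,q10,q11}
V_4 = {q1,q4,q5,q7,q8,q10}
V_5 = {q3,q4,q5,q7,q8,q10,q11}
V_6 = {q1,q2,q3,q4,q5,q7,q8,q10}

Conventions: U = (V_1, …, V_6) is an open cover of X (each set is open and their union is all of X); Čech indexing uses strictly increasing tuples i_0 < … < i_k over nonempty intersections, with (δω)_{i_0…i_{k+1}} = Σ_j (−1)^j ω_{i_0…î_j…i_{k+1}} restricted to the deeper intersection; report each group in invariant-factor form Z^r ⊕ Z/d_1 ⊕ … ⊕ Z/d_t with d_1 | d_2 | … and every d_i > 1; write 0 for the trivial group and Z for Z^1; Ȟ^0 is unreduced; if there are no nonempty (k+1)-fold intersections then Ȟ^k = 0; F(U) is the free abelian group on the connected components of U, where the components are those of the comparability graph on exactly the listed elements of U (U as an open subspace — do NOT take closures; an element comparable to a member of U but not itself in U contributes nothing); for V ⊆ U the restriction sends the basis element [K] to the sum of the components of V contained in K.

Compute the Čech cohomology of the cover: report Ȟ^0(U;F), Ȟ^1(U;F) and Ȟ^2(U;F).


nonempty overlaps:
  V12={q1,q2,q3,q4,q7,q8,q10} V13={q2,q3,q7,q8,q10} V14={q1,q4,q7,q8,q10} V15={q3,q4,q7,q8,q10} V16={q1,q2,q3,q4,q7,q8,q10} V23={q2,q3,q7,q8,q9,q10} V24={q1,q4,q5,q7,q8,q10} V25={q3,q4,q5,q7,q8,q10} V26={q1,q2,q3,q4,q5,q7,q8,q10} V34={q7,q8,q10} V35={q3,q7,q8,q10,q11} V36={q2,q3,q7,q8,q10} V45={q4,q5,q7,q8,q10} V46={q1,q4,q5,q7,q8,q10} V56={q3,q4,q5,q7,q8,q10}
  V123={q2,q3,q7,q8,q10} V124={q1,q4,q7,q8,q10} V125={q3,q4,q7,q8,q10} V126={q1,q2,q3,q4,q7,q8,q10} V134={q7,q8,q10} V135={q3,q7,q8,q10} V136={q2,q3,q7,q8,q10} V145={q4,q7,q8,q10} V146={q1,q4,q7,q8,q10} V156={q3,q4,q7,q8,q10} V234={q7,q8,q10} V235={q3,q7,q8,q10} V236={q2,q3,q7,q8,q10} V245={q4,q5,q7,q8,q10} V246={q1,q4,q5,q7,q8,q10} V256={q3,q4,q5,q7,q8,q10} V345={q7,q8,q10} V346={q7,q8,q10} V356={q3,q7,q8,q10} V456={q4,q5,q7,q8,q10}
  V1234={q7,q8,q10} V1235={q3,q7,q8,q10} V1236={q2,q3,q7,q8,q10} V1245={q4,q7,q8,q10} V1246={q1,q4,q7,q8,q10} V1256={q3,q4,q7,q8,q10} V1345={q7,q8,q10} V1346={q7,q8,q10} V1356={q3,q7,q8,q10} V1456={q4,q7,q8,q10} V2345={q7,q8,q10} V2346={q7,q8,q10} V2356={q3,q7,q8,q10} V2456={q4,q5,q7,q8,q10} V3456={q7,q8,q10}
  V12345={q7,q8,q10} V12346={q7,q8,q10} V12356={q3,q7,q8,q10} V12456={q4,q7,q8,q10} V13456={q7,q8,q10} V23456={q7,q8,q10}
  V123456={q7,q8,q10}
components per intersection:
  V1: {q1,q4,q7,q8,q10} {q2,q3}
  V2: {q1,q4,q7,q8,q10} {q2,q3} {q5} {q9}
  V3: {q2,q3} {q6,q7,q8,q9,q10} {q11}
  V4: {q1,q4,q7,q8,q10} {q5}
  V5: {q3} {q4,q7,q8,q10} {q5} {q11}
  V6: {q1,q4,q7,q8,q10} {q2,q3} {q5}
  V12: {q1,q4,q7,q8,q10} {q2,q3}
  V13: {q2,q3} {q7,q8,q10}
  V14: {q1,q4,q7,q8,q10}
  V15: {q3} {q4,q7,q8,q10}
  V16: {q1,q4,q7,q8,q10} {q2,q3}
  V23: {q2,q3} {q7,q8,q10} {q9}
  V24: {q1,q4,q7,q8,q10} {q5}
  V25: {q3} {q4,q7,q8,q10} {q5}
  V26: {q1,q4,q7,q8,q10} {q2,q3} {q5}
  V34: {q7,q8,q10}
  V35: {q3} {q7,q8,q10} {q11}
  V36: {q2,q3} {q7,q8,q10}
  V45: {q4,q7,q8,q10} {q5}
  V46: {q1,q4,q7,q8,q10} {q5}
  V56: {q3} {q4,q7,q8,q10} {q5}
  V123: {q2,q3} {q7,q8,q10}
  V124: {q1,q4,q7,q8,q10}
  V125: {q3} {q4,q7,q8,q10}
  V126: {q1,q4,q7,q8,q10} {q2,q3}
  V134: {q7,q8,q10}
  V135: {q3} {q7,q8,q10}
  V136: {q2,q3} {q7,q8,q10}
  V145: {q4,q7,q8,q10}
  V146: {q1,q4,q7,q8,q10}
  V156: {q3} {q4,q7,q8,q10}
  V234: {q7,q8,q10}
  V235: {q3} {q7,q8,q10}
  V236: {q2,q3} {q7,q8,q10}
  V245: {q4,q7,q8,q10} {q5}
  V246: {q1,q4,q7,q8,q10} {q5}
  V256: {q3} {q4,q7,q8,q10} {q5}
  V345: {q7,q8,q10}
  V346: {q7,q8,q10}
  V356: {q3} {q7,q8,q10}
  V456: {q4,q7,q8,q10} {q5}
  V1234: {q7,q8,q10}
  V1235: {q3} {q7,q8,q10}
  V1236: {q2,q3} {q7,q8,q10}
  V1245: {q4,q7,q8,q10}
  V1246: {q1,q4,q7,q8,q10}
  V1256: {q3} {q4,q7,q8,q10}
  V1345: {q7,q8,q10}
  V1346: {q7,q8,q10}
  V1356: {q3} {q7,q8,q10}
  V1456: {q4,q7,q8,q10}
  V2345: {q7,q8,q10}
  V2346: {q7,q8,q10}
  V2356: {q3} {q7,q8,q10}
  V2456: {q4,q7,q8,q10} {q5}
  V3456: {q7,q8,q10}
  V12345: {q7,q8,q10}
  V12346: {q7,q8,q10}
  V12356: {q3} {q7,q8,q10}
  V12456: {q4,q7,q8,q10}
  V13456: {q7,q8,q10}
  V23456: {q7,q8,q10}
  V123456: {q7,q8,q10}
C dims 18,33,34,21; δ0: rk 14, SNF 1^14; δ1: rk 19, SNF 1^19; δ2: rk 15, SNF 1^15
degree 0: 18−14−0 = 4 → Ȟ^0 ≅ Z^4
degree 1: 33−19−14 = 0 → Ȟ^1 ≅ 0
degree 2: 34−15−19 = 0 → Ȟ^2 ≅ 0

Ȟ^0(U;F) ≅ Z^4,  Ȟ^1(U;F) ≅ 0,  Ȟ^2(U;F) ≅ 0


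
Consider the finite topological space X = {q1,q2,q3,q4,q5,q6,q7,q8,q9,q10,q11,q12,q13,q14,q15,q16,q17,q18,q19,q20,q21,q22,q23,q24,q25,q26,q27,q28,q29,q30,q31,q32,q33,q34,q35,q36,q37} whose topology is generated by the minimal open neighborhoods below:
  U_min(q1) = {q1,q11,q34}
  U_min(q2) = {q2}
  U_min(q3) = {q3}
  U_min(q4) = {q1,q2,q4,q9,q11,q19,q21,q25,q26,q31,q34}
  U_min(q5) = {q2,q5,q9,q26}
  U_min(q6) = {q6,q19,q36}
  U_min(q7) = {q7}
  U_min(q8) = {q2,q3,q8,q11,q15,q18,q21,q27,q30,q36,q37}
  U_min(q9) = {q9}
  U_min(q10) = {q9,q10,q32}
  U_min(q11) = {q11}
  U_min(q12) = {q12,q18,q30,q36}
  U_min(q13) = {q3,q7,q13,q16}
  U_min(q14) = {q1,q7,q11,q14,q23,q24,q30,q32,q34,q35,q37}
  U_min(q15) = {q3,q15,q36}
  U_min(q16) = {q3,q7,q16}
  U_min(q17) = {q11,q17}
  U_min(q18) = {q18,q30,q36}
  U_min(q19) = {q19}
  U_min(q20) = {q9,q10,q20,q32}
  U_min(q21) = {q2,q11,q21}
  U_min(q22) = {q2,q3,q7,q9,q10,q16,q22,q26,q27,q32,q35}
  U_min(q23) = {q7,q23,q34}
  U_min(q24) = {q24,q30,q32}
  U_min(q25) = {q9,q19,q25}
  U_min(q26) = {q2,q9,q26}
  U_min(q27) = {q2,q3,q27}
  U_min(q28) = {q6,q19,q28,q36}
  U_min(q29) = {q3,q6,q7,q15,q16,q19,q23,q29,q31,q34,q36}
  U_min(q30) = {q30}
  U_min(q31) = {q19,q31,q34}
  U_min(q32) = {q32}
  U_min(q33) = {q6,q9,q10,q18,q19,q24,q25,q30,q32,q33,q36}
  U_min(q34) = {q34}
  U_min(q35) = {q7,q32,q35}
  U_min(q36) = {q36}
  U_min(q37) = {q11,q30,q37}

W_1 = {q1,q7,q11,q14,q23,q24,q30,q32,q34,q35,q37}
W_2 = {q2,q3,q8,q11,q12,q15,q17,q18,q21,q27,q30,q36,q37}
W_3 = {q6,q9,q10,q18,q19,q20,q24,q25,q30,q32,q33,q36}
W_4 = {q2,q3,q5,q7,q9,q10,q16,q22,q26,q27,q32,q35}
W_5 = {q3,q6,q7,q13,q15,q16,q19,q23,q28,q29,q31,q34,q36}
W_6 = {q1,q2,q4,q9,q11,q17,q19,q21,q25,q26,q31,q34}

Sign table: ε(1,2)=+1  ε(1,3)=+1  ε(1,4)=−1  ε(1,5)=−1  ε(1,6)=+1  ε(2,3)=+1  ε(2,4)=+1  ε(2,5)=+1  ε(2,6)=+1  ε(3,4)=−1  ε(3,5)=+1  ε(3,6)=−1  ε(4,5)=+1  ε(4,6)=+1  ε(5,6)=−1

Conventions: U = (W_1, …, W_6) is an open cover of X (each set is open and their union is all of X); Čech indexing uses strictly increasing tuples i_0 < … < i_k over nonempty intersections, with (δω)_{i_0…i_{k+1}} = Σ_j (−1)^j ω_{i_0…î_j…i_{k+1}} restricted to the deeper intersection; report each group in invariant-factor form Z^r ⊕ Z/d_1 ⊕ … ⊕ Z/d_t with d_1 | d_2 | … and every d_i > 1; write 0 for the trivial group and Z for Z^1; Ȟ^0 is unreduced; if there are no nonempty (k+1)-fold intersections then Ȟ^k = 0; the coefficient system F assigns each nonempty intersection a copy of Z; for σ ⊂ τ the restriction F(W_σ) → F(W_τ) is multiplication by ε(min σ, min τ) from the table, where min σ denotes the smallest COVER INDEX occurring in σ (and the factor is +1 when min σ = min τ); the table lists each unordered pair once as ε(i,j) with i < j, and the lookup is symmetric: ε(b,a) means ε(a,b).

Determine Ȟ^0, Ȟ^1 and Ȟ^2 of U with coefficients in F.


cover nerve:
  W12={q11,q30,q37} W13={q24,q30,q32} W14={q7,q32,q35} W15={q7,q23,q34} W16={q1,q11,q34} W23={q18,q30,q36} W24={q2,q3,q27} W25={q3,q15,q36} W26={q2,q11,q17,q21} W34={q9,q10,q32} W35={q6,q19,q36} W36={q9,q19,q25} W45={q3,q7,q16} W46={q2,q9,q26} W56={q19,q31,q34}
  W123={q30} W126={q11} W134={q32} W145={q7} W156={q34} W235={q36} W245={q3} W246={q2} W346={q9} W356={q19}
C dims 6,15,10; δ0: rk 6, SNF 1^5·2; δ1: rk 9, SNF 1^9
Ȟ^0: (6−6)−0=0 ⇒ 0
Ȟ^1: (15−9)−6=0 plus torsion [2] ⇒ Z/2
Ȟ^2: (10−0)−9=1 ⇒ Z

Ȟ^0 = 0, Ȟ^1 = Z/2, Ȟ^2 = Z
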